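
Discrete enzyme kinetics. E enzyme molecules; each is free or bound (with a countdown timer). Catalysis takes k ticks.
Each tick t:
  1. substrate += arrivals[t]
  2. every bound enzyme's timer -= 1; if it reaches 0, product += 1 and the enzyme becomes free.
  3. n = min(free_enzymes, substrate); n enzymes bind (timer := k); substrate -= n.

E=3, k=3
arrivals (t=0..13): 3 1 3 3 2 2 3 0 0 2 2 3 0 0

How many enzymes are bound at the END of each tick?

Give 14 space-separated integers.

t=0: arr=3 -> substrate=0 bound=3 product=0
t=1: arr=1 -> substrate=1 bound=3 product=0
t=2: arr=3 -> substrate=4 bound=3 product=0
t=3: arr=3 -> substrate=4 bound=3 product=3
t=4: arr=2 -> substrate=6 bound=3 product=3
t=5: arr=2 -> substrate=8 bound=3 product=3
t=6: arr=3 -> substrate=8 bound=3 product=6
t=7: arr=0 -> substrate=8 bound=3 product=6
t=8: arr=0 -> substrate=8 bound=3 product=6
t=9: arr=2 -> substrate=7 bound=3 product=9
t=10: arr=2 -> substrate=9 bound=3 product=9
t=11: arr=3 -> substrate=12 bound=3 product=9
t=12: arr=0 -> substrate=9 bound=3 product=12
t=13: arr=0 -> substrate=9 bound=3 product=12

Answer: 3 3 3 3 3 3 3 3 3 3 3 3 3 3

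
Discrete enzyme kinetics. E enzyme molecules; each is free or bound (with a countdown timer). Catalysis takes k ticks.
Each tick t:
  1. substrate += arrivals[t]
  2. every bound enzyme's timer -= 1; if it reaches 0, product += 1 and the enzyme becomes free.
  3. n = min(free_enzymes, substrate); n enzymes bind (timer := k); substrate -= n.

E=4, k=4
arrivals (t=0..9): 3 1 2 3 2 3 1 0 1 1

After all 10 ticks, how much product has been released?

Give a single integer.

Answer: 8

Derivation:
t=0: arr=3 -> substrate=0 bound=3 product=0
t=1: arr=1 -> substrate=0 bound=4 product=0
t=2: arr=2 -> substrate=2 bound=4 product=0
t=3: arr=3 -> substrate=5 bound=4 product=0
t=4: arr=2 -> substrate=4 bound=4 product=3
t=5: arr=3 -> substrate=6 bound=4 product=4
t=6: arr=1 -> substrate=7 bound=4 product=4
t=7: arr=0 -> substrate=7 bound=4 product=4
t=8: arr=1 -> substrate=5 bound=4 product=7
t=9: arr=1 -> substrate=5 bound=4 product=8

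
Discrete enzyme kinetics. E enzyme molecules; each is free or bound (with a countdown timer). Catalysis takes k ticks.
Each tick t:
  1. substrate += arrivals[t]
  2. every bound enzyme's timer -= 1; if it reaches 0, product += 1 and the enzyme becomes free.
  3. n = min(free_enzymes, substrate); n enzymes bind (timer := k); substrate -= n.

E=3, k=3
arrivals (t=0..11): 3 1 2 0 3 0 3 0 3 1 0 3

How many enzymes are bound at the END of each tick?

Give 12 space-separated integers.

t=0: arr=3 -> substrate=0 bound=3 product=0
t=1: arr=1 -> substrate=1 bound=3 product=0
t=2: arr=2 -> substrate=3 bound=3 product=0
t=3: arr=0 -> substrate=0 bound=3 product=3
t=4: arr=3 -> substrate=3 bound=3 product=3
t=5: arr=0 -> substrate=3 bound=3 product=3
t=6: arr=3 -> substrate=3 bound=3 product=6
t=7: arr=0 -> substrate=3 bound=3 product=6
t=8: arr=3 -> substrate=6 bound=3 product=6
t=9: arr=1 -> substrate=4 bound=3 product=9
t=10: arr=0 -> substrate=4 bound=3 product=9
t=11: arr=3 -> substrate=7 bound=3 product=9

Answer: 3 3 3 3 3 3 3 3 3 3 3 3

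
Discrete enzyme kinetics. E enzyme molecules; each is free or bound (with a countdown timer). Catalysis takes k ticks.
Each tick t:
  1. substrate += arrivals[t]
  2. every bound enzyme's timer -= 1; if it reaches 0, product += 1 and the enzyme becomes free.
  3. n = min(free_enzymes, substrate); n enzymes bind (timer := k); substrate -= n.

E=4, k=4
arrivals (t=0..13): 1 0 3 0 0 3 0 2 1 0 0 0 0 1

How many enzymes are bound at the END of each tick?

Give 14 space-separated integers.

Answer: 1 1 4 4 3 4 3 4 4 4 3 2 2 2

Derivation:
t=0: arr=1 -> substrate=0 bound=1 product=0
t=1: arr=0 -> substrate=0 bound=1 product=0
t=2: arr=3 -> substrate=0 bound=4 product=0
t=3: arr=0 -> substrate=0 bound=4 product=0
t=4: arr=0 -> substrate=0 bound=3 product=1
t=5: arr=3 -> substrate=2 bound=4 product=1
t=6: arr=0 -> substrate=0 bound=3 product=4
t=7: arr=2 -> substrate=1 bound=4 product=4
t=8: arr=1 -> substrate=2 bound=4 product=4
t=9: arr=0 -> substrate=1 bound=4 product=5
t=10: arr=0 -> substrate=0 bound=3 product=7
t=11: arr=0 -> substrate=0 bound=2 product=8
t=12: arr=0 -> substrate=0 bound=2 product=8
t=13: arr=1 -> substrate=0 bound=2 product=9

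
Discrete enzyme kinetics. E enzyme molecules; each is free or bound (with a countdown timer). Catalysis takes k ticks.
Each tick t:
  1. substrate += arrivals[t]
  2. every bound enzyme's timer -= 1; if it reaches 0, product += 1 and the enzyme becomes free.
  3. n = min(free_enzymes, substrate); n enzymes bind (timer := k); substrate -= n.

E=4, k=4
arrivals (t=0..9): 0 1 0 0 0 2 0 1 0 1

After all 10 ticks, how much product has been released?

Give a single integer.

Answer: 3

Derivation:
t=0: arr=0 -> substrate=0 bound=0 product=0
t=1: arr=1 -> substrate=0 bound=1 product=0
t=2: arr=0 -> substrate=0 bound=1 product=0
t=3: arr=0 -> substrate=0 bound=1 product=0
t=4: arr=0 -> substrate=0 bound=1 product=0
t=5: arr=2 -> substrate=0 bound=2 product=1
t=6: arr=0 -> substrate=0 bound=2 product=1
t=7: arr=1 -> substrate=0 bound=3 product=1
t=8: arr=0 -> substrate=0 bound=3 product=1
t=9: arr=1 -> substrate=0 bound=2 product=3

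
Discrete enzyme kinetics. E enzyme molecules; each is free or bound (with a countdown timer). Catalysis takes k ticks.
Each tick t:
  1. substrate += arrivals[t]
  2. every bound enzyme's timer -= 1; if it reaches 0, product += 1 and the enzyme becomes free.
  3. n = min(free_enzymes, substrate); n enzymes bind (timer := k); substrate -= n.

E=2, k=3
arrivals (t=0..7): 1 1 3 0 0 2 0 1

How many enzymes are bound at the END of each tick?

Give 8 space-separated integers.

t=0: arr=1 -> substrate=0 bound=1 product=0
t=1: arr=1 -> substrate=0 bound=2 product=0
t=2: arr=3 -> substrate=3 bound=2 product=0
t=3: arr=0 -> substrate=2 bound=2 product=1
t=4: arr=0 -> substrate=1 bound=2 product=2
t=5: arr=2 -> substrate=3 bound=2 product=2
t=6: arr=0 -> substrate=2 bound=2 product=3
t=7: arr=1 -> substrate=2 bound=2 product=4

Answer: 1 2 2 2 2 2 2 2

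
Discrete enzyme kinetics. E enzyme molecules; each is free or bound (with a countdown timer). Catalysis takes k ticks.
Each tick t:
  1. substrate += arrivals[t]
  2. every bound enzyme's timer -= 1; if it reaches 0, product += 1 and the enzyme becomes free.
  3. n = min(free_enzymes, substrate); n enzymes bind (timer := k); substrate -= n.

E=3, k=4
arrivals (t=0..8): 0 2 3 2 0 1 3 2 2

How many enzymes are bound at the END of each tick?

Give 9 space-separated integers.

t=0: arr=0 -> substrate=0 bound=0 product=0
t=1: arr=2 -> substrate=0 bound=2 product=0
t=2: arr=3 -> substrate=2 bound=3 product=0
t=3: arr=2 -> substrate=4 bound=3 product=0
t=4: arr=0 -> substrate=4 bound=3 product=0
t=5: arr=1 -> substrate=3 bound=3 product=2
t=6: arr=3 -> substrate=5 bound=3 product=3
t=7: arr=2 -> substrate=7 bound=3 product=3
t=8: arr=2 -> substrate=9 bound=3 product=3

Answer: 0 2 3 3 3 3 3 3 3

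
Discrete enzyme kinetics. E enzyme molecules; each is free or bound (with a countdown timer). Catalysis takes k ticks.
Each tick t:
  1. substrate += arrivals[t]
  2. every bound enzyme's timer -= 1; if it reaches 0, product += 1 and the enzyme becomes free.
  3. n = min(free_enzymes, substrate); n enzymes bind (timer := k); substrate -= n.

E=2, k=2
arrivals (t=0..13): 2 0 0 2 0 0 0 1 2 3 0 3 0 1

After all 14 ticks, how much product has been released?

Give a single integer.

Answer: 9

Derivation:
t=0: arr=2 -> substrate=0 bound=2 product=0
t=1: arr=0 -> substrate=0 bound=2 product=0
t=2: arr=0 -> substrate=0 bound=0 product=2
t=3: arr=2 -> substrate=0 bound=2 product=2
t=4: arr=0 -> substrate=0 bound=2 product=2
t=5: arr=0 -> substrate=0 bound=0 product=4
t=6: arr=0 -> substrate=0 bound=0 product=4
t=7: arr=1 -> substrate=0 bound=1 product=4
t=8: arr=2 -> substrate=1 bound=2 product=4
t=9: arr=3 -> substrate=3 bound=2 product=5
t=10: arr=0 -> substrate=2 bound=2 product=6
t=11: arr=3 -> substrate=4 bound=2 product=7
t=12: arr=0 -> substrate=3 bound=2 product=8
t=13: arr=1 -> substrate=3 bound=2 product=9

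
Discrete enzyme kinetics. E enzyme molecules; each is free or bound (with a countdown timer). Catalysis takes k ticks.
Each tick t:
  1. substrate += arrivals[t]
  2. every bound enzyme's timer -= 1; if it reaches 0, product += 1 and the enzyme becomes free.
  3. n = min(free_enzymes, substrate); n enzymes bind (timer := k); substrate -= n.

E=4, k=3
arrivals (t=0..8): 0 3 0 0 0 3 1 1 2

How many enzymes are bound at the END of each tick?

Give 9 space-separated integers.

t=0: arr=0 -> substrate=0 bound=0 product=0
t=1: arr=3 -> substrate=0 bound=3 product=0
t=2: arr=0 -> substrate=0 bound=3 product=0
t=3: arr=0 -> substrate=0 bound=3 product=0
t=4: arr=0 -> substrate=0 bound=0 product=3
t=5: arr=3 -> substrate=0 bound=3 product=3
t=6: arr=1 -> substrate=0 bound=4 product=3
t=7: arr=1 -> substrate=1 bound=4 product=3
t=8: arr=2 -> substrate=0 bound=4 product=6

Answer: 0 3 3 3 0 3 4 4 4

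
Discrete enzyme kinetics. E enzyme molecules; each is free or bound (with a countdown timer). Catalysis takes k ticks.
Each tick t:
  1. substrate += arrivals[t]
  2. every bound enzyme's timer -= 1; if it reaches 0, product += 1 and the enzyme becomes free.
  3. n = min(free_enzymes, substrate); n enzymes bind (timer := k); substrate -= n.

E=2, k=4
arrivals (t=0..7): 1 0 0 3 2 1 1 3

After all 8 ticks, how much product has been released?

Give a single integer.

t=0: arr=1 -> substrate=0 bound=1 product=0
t=1: arr=0 -> substrate=0 bound=1 product=0
t=2: arr=0 -> substrate=0 bound=1 product=0
t=3: arr=3 -> substrate=2 bound=2 product=0
t=4: arr=2 -> substrate=3 bound=2 product=1
t=5: arr=1 -> substrate=4 bound=2 product=1
t=6: arr=1 -> substrate=5 bound=2 product=1
t=7: arr=3 -> substrate=7 bound=2 product=2

Answer: 2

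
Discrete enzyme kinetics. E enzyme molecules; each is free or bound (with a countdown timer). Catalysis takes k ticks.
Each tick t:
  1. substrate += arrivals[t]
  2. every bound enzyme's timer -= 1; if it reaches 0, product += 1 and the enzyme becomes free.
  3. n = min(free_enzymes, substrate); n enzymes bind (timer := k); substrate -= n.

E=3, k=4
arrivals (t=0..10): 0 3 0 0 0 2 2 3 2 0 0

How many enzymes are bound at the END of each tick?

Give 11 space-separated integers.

Answer: 0 3 3 3 3 2 3 3 3 3 3

Derivation:
t=0: arr=0 -> substrate=0 bound=0 product=0
t=1: arr=3 -> substrate=0 bound=3 product=0
t=2: arr=0 -> substrate=0 bound=3 product=0
t=3: arr=0 -> substrate=0 bound=3 product=0
t=4: arr=0 -> substrate=0 bound=3 product=0
t=5: arr=2 -> substrate=0 bound=2 product=3
t=6: arr=2 -> substrate=1 bound=3 product=3
t=7: arr=3 -> substrate=4 bound=3 product=3
t=8: arr=2 -> substrate=6 bound=3 product=3
t=9: arr=0 -> substrate=4 bound=3 product=5
t=10: arr=0 -> substrate=3 bound=3 product=6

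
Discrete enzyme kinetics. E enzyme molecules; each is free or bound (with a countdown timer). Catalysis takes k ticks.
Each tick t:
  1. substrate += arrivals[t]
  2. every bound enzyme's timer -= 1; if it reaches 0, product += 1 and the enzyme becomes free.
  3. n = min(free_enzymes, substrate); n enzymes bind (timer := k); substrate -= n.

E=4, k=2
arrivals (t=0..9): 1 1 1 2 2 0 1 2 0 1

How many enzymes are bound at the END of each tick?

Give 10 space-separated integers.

t=0: arr=1 -> substrate=0 bound=1 product=0
t=1: arr=1 -> substrate=0 bound=2 product=0
t=2: arr=1 -> substrate=0 bound=2 product=1
t=3: arr=2 -> substrate=0 bound=3 product=2
t=4: arr=2 -> substrate=0 bound=4 product=3
t=5: arr=0 -> substrate=0 bound=2 product=5
t=6: arr=1 -> substrate=0 bound=1 product=7
t=7: arr=2 -> substrate=0 bound=3 product=7
t=8: arr=0 -> substrate=0 bound=2 product=8
t=9: arr=1 -> substrate=0 bound=1 product=10

Answer: 1 2 2 3 4 2 1 3 2 1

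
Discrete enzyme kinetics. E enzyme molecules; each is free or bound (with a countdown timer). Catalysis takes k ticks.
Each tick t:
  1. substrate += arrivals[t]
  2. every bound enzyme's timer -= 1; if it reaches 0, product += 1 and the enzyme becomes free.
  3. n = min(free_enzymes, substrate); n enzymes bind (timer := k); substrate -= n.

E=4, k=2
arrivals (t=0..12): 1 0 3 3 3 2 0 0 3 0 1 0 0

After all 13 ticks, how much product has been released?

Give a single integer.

t=0: arr=1 -> substrate=0 bound=1 product=0
t=1: arr=0 -> substrate=0 bound=1 product=0
t=2: arr=3 -> substrate=0 bound=3 product=1
t=3: arr=3 -> substrate=2 bound=4 product=1
t=4: arr=3 -> substrate=2 bound=4 product=4
t=5: arr=2 -> substrate=3 bound=4 product=5
t=6: arr=0 -> substrate=0 bound=4 product=8
t=7: arr=0 -> substrate=0 bound=3 product=9
t=8: arr=3 -> substrate=0 bound=3 product=12
t=9: arr=0 -> substrate=0 bound=3 product=12
t=10: arr=1 -> substrate=0 bound=1 product=15
t=11: arr=0 -> substrate=0 bound=1 product=15
t=12: arr=0 -> substrate=0 bound=0 product=16

Answer: 16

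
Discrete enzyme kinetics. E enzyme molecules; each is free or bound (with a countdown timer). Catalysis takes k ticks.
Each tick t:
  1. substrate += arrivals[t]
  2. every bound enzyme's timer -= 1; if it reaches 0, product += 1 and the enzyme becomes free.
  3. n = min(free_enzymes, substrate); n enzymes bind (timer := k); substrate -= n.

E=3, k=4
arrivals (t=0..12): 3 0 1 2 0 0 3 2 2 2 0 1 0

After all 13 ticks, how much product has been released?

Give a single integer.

Answer: 9

Derivation:
t=0: arr=3 -> substrate=0 bound=3 product=0
t=1: arr=0 -> substrate=0 bound=3 product=0
t=2: arr=1 -> substrate=1 bound=3 product=0
t=3: arr=2 -> substrate=3 bound=3 product=0
t=4: arr=0 -> substrate=0 bound=3 product=3
t=5: arr=0 -> substrate=0 bound=3 product=3
t=6: arr=3 -> substrate=3 bound=3 product=3
t=7: arr=2 -> substrate=5 bound=3 product=3
t=8: arr=2 -> substrate=4 bound=3 product=6
t=9: arr=2 -> substrate=6 bound=3 product=6
t=10: arr=0 -> substrate=6 bound=3 product=6
t=11: arr=1 -> substrate=7 bound=3 product=6
t=12: arr=0 -> substrate=4 bound=3 product=9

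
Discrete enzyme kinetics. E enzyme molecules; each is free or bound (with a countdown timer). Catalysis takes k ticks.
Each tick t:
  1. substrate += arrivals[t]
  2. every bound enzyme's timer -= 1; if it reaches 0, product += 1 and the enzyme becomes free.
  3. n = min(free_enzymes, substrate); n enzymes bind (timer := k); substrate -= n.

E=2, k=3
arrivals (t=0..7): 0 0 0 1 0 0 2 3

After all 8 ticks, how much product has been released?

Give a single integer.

t=0: arr=0 -> substrate=0 bound=0 product=0
t=1: arr=0 -> substrate=0 bound=0 product=0
t=2: arr=0 -> substrate=0 bound=0 product=0
t=3: arr=1 -> substrate=0 bound=1 product=0
t=4: arr=0 -> substrate=0 bound=1 product=0
t=5: arr=0 -> substrate=0 bound=1 product=0
t=6: arr=2 -> substrate=0 bound=2 product=1
t=7: arr=3 -> substrate=3 bound=2 product=1

Answer: 1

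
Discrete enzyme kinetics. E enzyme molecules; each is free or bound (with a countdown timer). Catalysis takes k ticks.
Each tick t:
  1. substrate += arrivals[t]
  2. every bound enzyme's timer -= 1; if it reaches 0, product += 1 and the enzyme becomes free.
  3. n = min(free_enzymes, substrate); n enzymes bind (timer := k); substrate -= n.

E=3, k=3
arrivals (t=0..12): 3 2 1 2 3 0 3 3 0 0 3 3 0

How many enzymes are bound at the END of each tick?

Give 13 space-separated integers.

Answer: 3 3 3 3 3 3 3 3 3 3 3 3 3

Derivation:
t=0: arr=3 -> substrate=0 bound=3 product=0
t=1: arr=2 -> substrate=2 bound=3 product=0
t=2: arr=1 -> substrate=3 bound=3 product=0
t=3: arr=2 -> substrate=2 bound=3 product=3
t=4: arr=3 -> substrate=5 bound=3 product=3
t=5: arr=0 -> substrate=5 bound=3 product=3
t=6: arr=3 -> substrate=5 bound=3 product=6
t=7: arr=3 -> substrate=8 bound=3 product=6
t=8: arr=0 -> substrate=8 bound=3 product=6
t=9: arr=0 -> substrate=5 bound=3 product=9
t=10: arr=3 -> substrate=8 bound=3 product=9
t=11: arr=3 -> substrate=11 bound=3 product=9
t=12: arr=0 -> substrate=8 bound=3 product=12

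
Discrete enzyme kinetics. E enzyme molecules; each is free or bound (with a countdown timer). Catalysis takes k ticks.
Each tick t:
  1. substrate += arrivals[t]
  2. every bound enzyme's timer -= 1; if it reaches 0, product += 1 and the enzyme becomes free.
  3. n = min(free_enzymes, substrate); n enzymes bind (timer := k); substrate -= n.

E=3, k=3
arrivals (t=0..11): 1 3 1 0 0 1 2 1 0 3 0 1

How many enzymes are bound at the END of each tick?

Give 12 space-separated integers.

t=0: arr=1 -> substrate=0 bound=1 product=0
t=1: arr=3 -> substrate=1 bound=3 product=0
t=2: arr=1 -> substrate=2 bound=3 product=0
t=3: arr=0 -> substrate=1 bound=3 product=1
t=4: arr=0 -> substrate=0 bound=2 product=3
t=5: arr=1 -> substrate=0 bound=3 product=3
t=6: arr=2 -> substrate=1 bound=3 product=4
t=7: arr=1 -> substrate=1 bound=3 product=5
t=8: arr=0 -> substrate=0 bound=3 product=6
t=9: arr=3 -> substrate=2 bound=3 product=7
t=10: arr=0 -> substrate=1 bound=3 product=8
t=11: arr=1 -> substrate=1 bound=3 product=9

Answer: 1 3 3 3 2 3 3 3 3 3 3 3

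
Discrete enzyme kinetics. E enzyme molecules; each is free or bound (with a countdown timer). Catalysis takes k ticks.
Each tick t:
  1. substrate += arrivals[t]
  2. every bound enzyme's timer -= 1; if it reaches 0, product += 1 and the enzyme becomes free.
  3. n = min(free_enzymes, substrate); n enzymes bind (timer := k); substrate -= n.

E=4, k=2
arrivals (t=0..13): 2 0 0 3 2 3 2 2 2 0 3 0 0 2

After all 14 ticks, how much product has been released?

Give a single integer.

t=0: arr=2 -> substrate=0 bound=2 product=0
t=1: arr=0 -> substrate=0 bound=2 product=0
t=2: arr=0 -> substrate=0 bound=0 product=2
t=3: arr=3 -> substrate=0 bound=3 product=2
t=4: arr=2 -> substrate=1 bound=4 product=2
t=5: arr=3 -> substrate=1 bound=4 product=5
t=6: arr=2 -> substrate=2 bound=4 product=6
t=7: arr=2 -> substrate=1 bound=4 product=9
t=8: arr=2 -> substrate=2 bound=4 product=10
t=9: arr=0 -> substrate=0 bound=3 product=13
t=10: arr=3 -> substrate=1 bound=4 product=14
t=11: arr=0 -> substrate=0 bound=3 product=16
t=12: arr=0 -> substrate=0 bound=1 product=18
t=13: arr=2 -> substrate=0 bound=2 product=19

Answer: 19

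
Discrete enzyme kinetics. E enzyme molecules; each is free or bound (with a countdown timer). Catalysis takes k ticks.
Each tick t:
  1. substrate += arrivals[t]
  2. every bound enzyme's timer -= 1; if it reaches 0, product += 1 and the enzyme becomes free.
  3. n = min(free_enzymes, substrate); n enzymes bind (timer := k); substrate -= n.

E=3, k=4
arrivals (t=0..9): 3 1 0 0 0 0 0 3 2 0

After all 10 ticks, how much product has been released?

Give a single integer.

t=0: arr=3 -> substrate=0 bound=3 product=0
t=1: arr=1 -> substrate=1 bound=3 product=0
t=2: arr=0 -> substrate=1 bound=3 product=0
t=3: arr=0 -> substrate=1 bound=3 product=0
t=4: arr=0 -> substrate=0 bound=1 product=3
t=5: arr=0 -> substrate=0 bound=1 product=3
t=6: arr=0 -> substrate=0 bound=1 product=3
t=7: arr=3 -> substrate=1 bound=3 product=3
t=8: arr=2 -> substrate=2 bound=3 product=4
t=9: arr=0 -> substrate=2 bound=3 product=4

Answer: 4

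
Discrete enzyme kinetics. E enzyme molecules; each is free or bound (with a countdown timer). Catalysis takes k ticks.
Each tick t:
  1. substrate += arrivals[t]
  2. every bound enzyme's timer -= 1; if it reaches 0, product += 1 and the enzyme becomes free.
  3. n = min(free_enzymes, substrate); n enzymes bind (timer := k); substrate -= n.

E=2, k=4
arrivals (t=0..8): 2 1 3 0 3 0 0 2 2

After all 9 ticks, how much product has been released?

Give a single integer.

t=0: arr=2 -> substrate=0 bound=2 product=0
t=1: arr=1 -> substrate=1 bound=2 product=0
t=2: arr=3 -> substrate=4 bound=2 product=0
t=3: arr=0 -> substrate=4 bound=2 product=0
t=4: arr=3 -> substrate=5 bound=2 product=2
t=5: arr=0 -> substrate=5 bound=2 product=2
t=6: arr=0 -> substrate=5 bound=2 product=2
t=7: arr=2 -> substrate=7 bound=2 product=2
t=8: arr=2 -> substrate=7 bound=2 product=4

Answer: 4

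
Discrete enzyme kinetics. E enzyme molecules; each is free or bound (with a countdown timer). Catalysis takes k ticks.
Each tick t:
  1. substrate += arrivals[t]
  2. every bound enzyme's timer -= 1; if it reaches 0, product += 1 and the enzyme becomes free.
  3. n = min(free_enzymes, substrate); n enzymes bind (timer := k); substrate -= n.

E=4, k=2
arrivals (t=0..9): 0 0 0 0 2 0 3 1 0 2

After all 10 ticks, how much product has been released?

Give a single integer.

Answer: 6

Derivation:
t=0: arr=0 -> substrate=0 bound=0 product=0
t=1: arr=0 -> substrate=0 bound=0 product=0
t=2: arr=0 -> substrate=0 bound=0 product=0
t=3: arr=0 -> substrate=0 bound=0 product=0
t=4: arr=2 -> substrate=0 bound=2 product=0
t=5: arr=0 -> substrate=0 bound=2 product=0
t=6: arr=3 -> substrate=0 bound=3 product=2
t=7: arr=1 -> substrate=0 bound=4 product=2
t=8: arr=0 -> substrate=0 bound=1 product=5
t=9: arr=2 -> substrate=0 bound=2 product=6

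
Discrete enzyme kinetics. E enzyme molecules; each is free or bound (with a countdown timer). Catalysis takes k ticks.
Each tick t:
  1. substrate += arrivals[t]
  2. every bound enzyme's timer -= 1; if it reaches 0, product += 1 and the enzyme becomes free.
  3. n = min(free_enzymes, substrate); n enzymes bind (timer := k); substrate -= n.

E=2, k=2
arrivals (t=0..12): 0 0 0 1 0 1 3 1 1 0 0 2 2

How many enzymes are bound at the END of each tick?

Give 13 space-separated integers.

Answer: 0 0 0 1 1 1 2 2 2 2 2 2 2

Derivation:
t=0: arr=0 -> substrate=0 bound=0 product=0
t=1: arr=0 -> substrate=0 bound=0 product=0
t=2: arr=0 -> substrate=0 bound=0 product=0
t=3: arr=1 -> substrate=0 bound=1 product=0
t=4: arr=0 -> substrate=0 bound=1 product=0
t=5: arr=1 -> substrate=0 bound=1 product=1
t=6: arr=3 -> substrate=2 bound=2 product=1
t=7: arr=1 -> substrate=2 bound=2 product=2
t=8: arr=1 -> substrate=2 bound=2 product=3
t=9: arr=0 -> substrate=1 bound=2 product=4
t=10: arr=0 -> substrate=0 bound=2 product=5
t=11: arr=2 -> substrate=1 bound=2 product=6
t=12: arr=2 -> substrate=2 bound=2 product=7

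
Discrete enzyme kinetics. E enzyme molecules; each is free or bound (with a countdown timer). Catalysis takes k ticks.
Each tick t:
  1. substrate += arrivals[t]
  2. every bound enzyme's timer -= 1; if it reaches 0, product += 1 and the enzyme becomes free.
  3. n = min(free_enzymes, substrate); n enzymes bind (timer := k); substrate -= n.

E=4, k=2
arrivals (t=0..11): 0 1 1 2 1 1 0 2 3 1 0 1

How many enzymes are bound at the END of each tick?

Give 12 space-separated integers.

Answer: 0 1 2 3 3 2 1 2 4 4 2 1

Derivation:
t=0: arr=0 -> substrate=0 bound=0 product=0
t=1: arr=1 -> substrate=0 bound=1 product=0
t=2: arr=1 -> substrate=0 bound=2 product=0
t=3: arr=2 -> substrate=0 bound=3 product=1
t=4: arr=1 -> substrate=0 bound=3 product=2
t=5: arr=1 -> substrate=0 bound=2 product=4
t=6: arr=0 -> substrate=0 bound=1 product=5
t=7: arr=2 -> substrate=0 bound=2 product=6
t=8: arr=3 -> substrate=1 bound=4 product=6
t=9: arr=1 -> substrate=0 bound=4 product=8
t=10: arr=0 -> substrate=0 bound=2 product=10
t=11: arr=1 -> substrate=0 bound=1 product=12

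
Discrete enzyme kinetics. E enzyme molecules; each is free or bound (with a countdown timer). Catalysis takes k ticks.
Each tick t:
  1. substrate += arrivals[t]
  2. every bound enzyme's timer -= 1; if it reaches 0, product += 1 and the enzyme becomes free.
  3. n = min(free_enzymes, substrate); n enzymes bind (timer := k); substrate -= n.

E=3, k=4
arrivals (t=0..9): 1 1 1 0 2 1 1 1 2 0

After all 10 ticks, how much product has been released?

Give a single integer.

t=0: arr=1 -> substrate=0 bound=1 product=0
t=1: arr=1 -> substrate=0 bound=2 product=0
t=2: arr=1 -> substrate=0 bound=3 product=0
t=3: arr=0 -> substrate=0 bound=3 product=0
t=4: arr=2 -> substrate=1 bound=3 product=1
t=5: arr=1 -> substrate=1 bound=3 product=2
t=6: arr=1 -> substrate=1 bound=3 product=3
t=7: arr=1 -> substrate=2 bound=3 product=3
t=8: arr=2 -> substrate=3 bound=3 product=4
t=9: arr=0 -> substrate=2 bound=3 product=5

Answer: 5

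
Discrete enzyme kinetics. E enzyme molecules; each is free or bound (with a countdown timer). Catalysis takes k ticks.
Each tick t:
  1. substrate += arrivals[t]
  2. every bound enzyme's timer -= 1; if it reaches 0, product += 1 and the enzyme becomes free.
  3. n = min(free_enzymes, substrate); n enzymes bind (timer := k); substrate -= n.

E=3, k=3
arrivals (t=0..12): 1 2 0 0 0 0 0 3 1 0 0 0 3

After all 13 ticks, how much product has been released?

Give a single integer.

Answer: 6

Derivation:
t=0: arr=1 -> substrate=0 bound=1 product=0
t=1: arr=2 -> substrate=0 bound=3 product=0
t=2: arr=0 -> substrate=0 bound=3 product=0
t=3: arr=0 -> substrate=0 bound=2 product=1
t=4: arr=0 -> substrate=0 bound=0 product=3
t=5: arr=0 -> substrate=0 bound=0 product=3
t=6: arr=0 -> substrate=0 bound=0 product=3
t=7: arr=3 -> substrate=0 bound=3 product=3
t=8: arr=1 -> substrate=1 bound=3 product=3
t=9: arr=0 -> substrate=1 bound=3 product=3
t=10: arr=0 -> substrate=0 bound=1 product=6
t=11: arr=0 -> substrate=0 bound=1 product=6
t=12: arr=3 -> substrate=1 bound=3 product=6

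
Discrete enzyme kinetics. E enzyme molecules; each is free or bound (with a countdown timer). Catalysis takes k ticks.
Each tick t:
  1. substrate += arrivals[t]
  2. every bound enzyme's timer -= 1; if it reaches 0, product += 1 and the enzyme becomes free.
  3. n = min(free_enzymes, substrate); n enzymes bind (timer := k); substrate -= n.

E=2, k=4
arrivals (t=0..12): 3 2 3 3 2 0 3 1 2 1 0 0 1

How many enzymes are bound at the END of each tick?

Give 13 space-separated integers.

Answer: 2 2 2 2 2 2 2 2 2 2 2 2 2

Derivation:
t=0: arr=3 -> substrate=1 bound=2 product=0
t=1: arr=2 -> substrate=3 bound=2 product=0
t=2: arr=3 -> substrate=6 bound=2 product=0
t=3: arr=3 -> substrate=9 bound=2 product=0
t=4: arr=2 -> substrate=9 bound=2 product=2
t=5: arr=0 -> substrate=9 bound=2 product=2
t=6: arr=3 -> substrate=12 bound=2 product=2
t=7: arr=1 -> substrate=13 bound=2 product=2
t=8: arr=2 -> substrate=13 bound=2 product=4
t=9: arr=1 -> substrate=14 bound=2 product=4
t=10: arr=0 -> substrate=14 bound=2 product=4
t=11: arr=0 -> substrate=14 bound=2 product=4
t=12: arr=1 -> substrate=13 bound=2 product=6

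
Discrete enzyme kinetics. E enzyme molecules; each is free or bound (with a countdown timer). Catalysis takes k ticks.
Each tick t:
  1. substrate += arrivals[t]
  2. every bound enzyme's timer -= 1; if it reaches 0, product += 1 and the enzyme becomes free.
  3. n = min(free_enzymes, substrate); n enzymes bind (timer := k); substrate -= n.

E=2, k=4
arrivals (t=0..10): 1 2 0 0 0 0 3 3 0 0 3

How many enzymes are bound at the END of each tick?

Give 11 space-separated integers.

Answer: 1 2 2 2 2 1 2 2 2 2 2

Derivation:
t=0: arr=1 -> substrate=0 bound=1 product=0
t=1: arr=2 -> substrate=1 bound=2 product=0
t=2: arr=0 -> substrate=1 bound=2 product=0
t=3: arr=0 -> substrate=1 bound=2 product=0
t=4: arr=0 -> substrate=0 bound=2 product=1
t=5: arr=0 -> substrate=0 bound=1 product=2
t=6: arr=3 -> substrate=2 bound=2 product=2
t=7: arr=3 -> substrate=5 bound=2 product=2
t=8: arr=0 -> substrate=4 bound=2 product=3
t=9: arr=0 -> substrate=4 bound=2 product=3
t=10: arr=3 -> substrate=6 bound=2 product=4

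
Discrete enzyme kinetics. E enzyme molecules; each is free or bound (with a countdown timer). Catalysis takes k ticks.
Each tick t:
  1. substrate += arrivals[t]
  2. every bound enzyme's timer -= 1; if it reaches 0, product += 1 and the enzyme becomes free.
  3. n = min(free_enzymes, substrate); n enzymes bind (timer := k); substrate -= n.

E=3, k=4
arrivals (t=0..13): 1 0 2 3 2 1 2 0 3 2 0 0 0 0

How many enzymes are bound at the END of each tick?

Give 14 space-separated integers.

t=0: arr=1 -> substrate=0 bound=1 product=0
t=1: arr=0 -> substrate=0 bound=1 product=0
t=2: arr=2 -> substrate=0 bound=3 product=0
t=3: arr=3 -> substrate=3 bound=3 product=0
t=4: arr=2 -> substrate=4 bound=3 product=1
t=5: arr=1 -> substrate=5 bound=3 product=1
t=6: arr=2 -> substrate=5 bound=3 product=3
t=7: arr=0 -> substrate=5 bound=3 product=3
t=8: arr=3 -> substrate=7 bound=3 product=4
t=9: arr=2 -> substrate=9 bound=3 product=4
t=10: arr=0 -> substrate=7 bound=3 product=6
t=11: arr=0 -> substrate=7 bound=3 product=6
t=12: arr=0 -> substrate=6 bound=3 product=7
t=13: arr=0 -> substrate=6 bound=3 product=7

Answer: 1 1 3 3 3 3 3 3 3 3 3 3 3 3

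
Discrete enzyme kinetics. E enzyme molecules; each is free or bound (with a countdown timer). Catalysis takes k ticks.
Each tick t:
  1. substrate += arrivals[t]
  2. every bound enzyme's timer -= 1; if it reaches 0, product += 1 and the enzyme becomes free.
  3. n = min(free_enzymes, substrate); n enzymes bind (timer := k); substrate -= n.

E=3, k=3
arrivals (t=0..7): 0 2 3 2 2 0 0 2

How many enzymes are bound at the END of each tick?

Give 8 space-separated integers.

t=0: arr=0 -> substrate=0 bound=0 product=0
t=1: arr=2 -> substrate=0 bound=2 product=0
t=2: arr=3 -> substrate=2 bound=3 product=0
t=3: arr=2 -> substrate=4 bound=3 product=0
t=4: arr=2 -> substrate=4 bound=3 product=2
t=5: arr=0 -> substrate=3 bound=3 product=3
t=6: arr=0 -> substrate=3 bound=3 product=3
t=7: arr=2 -> substrate=3 bound=3 product=5

Answer: 0 2 3 3 3 3 3 3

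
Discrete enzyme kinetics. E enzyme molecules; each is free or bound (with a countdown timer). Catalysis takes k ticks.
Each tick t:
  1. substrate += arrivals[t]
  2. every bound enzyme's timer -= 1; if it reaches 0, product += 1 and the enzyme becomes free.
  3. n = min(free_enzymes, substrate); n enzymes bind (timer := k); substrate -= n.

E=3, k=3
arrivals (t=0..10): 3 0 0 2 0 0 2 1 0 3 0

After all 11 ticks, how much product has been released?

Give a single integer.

t=0: arr=3 -> substrate=0 bound=3 product=0
t=1: arr=0 -> substrate=0 bound=3 product=0
t=2: arr=0 -> substrate=0 bound=3 product=0
t=3: arr=2 -> substrate=0 bound=2 product=3
t=4: arr=0 -> substrate=0 bound=2 product=3
t=5: arr=0 -> substrate=0 bound=2 product=3
t=6: arr=2 -> substrate=0 bound=2 product=5
t=7: arr=1 -> substrate=0 bound=3 product=5
t=8: arr=0 -> substrate=0 bound=3 product=5
t=9: arr=3 -> substrate=1 bound=3 product=7
t=10: arr=0 -> substrate=0 bound=3 product=8

Answer: 8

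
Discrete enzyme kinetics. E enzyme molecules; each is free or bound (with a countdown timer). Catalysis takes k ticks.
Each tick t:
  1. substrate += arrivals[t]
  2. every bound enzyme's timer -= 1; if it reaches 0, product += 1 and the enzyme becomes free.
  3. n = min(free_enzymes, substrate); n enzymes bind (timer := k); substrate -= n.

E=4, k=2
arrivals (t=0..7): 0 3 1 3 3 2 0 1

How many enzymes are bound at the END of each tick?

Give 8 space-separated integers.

t=0: arr=0 -> substrate=0 bound=0 product=0
t=1: arr=3 -> substrate=0 bound=3 product=0
t=2: arr=1 -> substrate=0 bound=4 product=0
t=3: arr=3 -> substrate=0 bound=4 product=3
t=4: arr=3 -> substrate=2 bound=4 product=4
t=5: arr=2 -> substrate=1 bound=4 product=7
t=6: arr=0 -> substrate=0 bound=4 product=8
t=7: arr=1 -> substrate=0 bound=2 product=11

Answer: 0 3 4 4 4 4 4 2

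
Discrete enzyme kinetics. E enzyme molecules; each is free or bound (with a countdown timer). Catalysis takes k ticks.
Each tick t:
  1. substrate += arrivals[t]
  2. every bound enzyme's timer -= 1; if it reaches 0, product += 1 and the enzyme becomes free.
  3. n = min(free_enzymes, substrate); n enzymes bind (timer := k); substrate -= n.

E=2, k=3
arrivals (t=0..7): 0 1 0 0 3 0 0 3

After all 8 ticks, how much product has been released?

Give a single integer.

Answer: 3

Derivation:
t=0: arr=0 -> substrate=0 bound=0 product=0
t=1: arr=1 -> substrate=0 bound=1 product=0
t=2: arr=0 -> substrate=0 bound=1 product=0
t=3: arr=0 -> substrate=0 bound=1 product=0
t=4: arr=3 -> substrate=1 bound=2 product=1
t=5: arr=0 -> substrate=1 bound=2 product=1
t=6: arr=0 -> substrate=1 bound=2 product=1
t=7: arr=3 -> substrate=2 bound=2 product=3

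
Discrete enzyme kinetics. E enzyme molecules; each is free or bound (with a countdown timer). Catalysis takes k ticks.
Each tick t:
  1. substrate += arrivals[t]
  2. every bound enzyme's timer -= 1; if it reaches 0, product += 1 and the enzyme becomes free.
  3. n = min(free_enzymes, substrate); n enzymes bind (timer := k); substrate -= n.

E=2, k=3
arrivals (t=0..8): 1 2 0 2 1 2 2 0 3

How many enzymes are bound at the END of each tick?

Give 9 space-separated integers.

Answer: 1 2 2 2 2 2 2 2 2

Derivation:
t=0: arr=1 -> substrate=0 bound=1 product=0
t=1: arr=2 -> substrate=1 bound=2 product=0
t=2: arr=0 -> substrate=1 bound=2 product=0
t=3: arr=2 -> substrate=2 bound=2 product=1
t=4: arr=1 -> substrate=2 bound=2 product=2
t=5: arr=2 -> substrate=4 bound=2 product=2
t=6: arr=2 -> substrate=5 bound=2 product=3
t=7: arr=0 -> substrate=4 bound=2 product=4
t=8: arr=3 -> substrate=7 bound=2 product=4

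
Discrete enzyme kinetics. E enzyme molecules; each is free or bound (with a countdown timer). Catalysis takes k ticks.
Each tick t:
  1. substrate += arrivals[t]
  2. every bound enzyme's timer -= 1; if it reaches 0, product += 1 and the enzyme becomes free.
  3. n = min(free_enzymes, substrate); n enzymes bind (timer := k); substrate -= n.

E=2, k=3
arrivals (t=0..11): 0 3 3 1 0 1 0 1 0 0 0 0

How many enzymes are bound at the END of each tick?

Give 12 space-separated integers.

t=0: arr=0 -> substrate=0 bound=0 product=0
t=1: arr=3 -> substrate=1 bound=2 product=0
t=2: arr=3 -> substrate=4 bound=2 product=0
t=3: arr=1 -> substrate=5 bound=2 product=0
t=4: arr=0 -> substrate=3 bound=2 product=2
t=5: arr=1 -> substrate=4 bound=2 product=2
t=6: arr=0 -> substrate=4 bound=2 product=2
t=7: arr=1 -> substrate=3 bound=2 product=4
t=8: arr=0 -> substrate=3 bound=2 product=4
t=9: arr=0 -> substrate=3 bound=2 product=4
t=10: arr=0 -> substrate=1 bound=2 product=6
t=11: arr=0 -> substrate=1 bound=2 product=6

Answer: 0 2 2 2 2 2 2 2 2 2 2 2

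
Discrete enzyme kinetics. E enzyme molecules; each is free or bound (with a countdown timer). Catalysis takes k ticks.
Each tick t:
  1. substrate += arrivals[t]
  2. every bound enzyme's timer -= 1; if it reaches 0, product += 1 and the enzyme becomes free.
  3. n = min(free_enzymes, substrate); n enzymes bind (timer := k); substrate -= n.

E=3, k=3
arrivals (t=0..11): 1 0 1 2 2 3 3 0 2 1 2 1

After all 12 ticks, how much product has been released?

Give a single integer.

t=0: arr=1 -> substrate=0 bound=1 product=0
t=1: arr=0 -> substrate=0 bound=1 product=0
t=2: arr=1 -> substrate=0 bound=2 product=0
t=3: arr=2 -> substrate=0 bound=3 product=1
t=4: arr=2 -> substrate=2 bound=3 product=1
t=5: arr=3 -> substrate=4 bound=3 product=2
t=6: arr=3 -> substrate=5 bound=3 product=4
t=7: arr=0 -> substrate=5 bound=3 product=4
t=8: arr=2 -> substrate=6 bound=3 product=5
t=9: arr=1 -> substrate=5 bound=3 product=7
t=10: arr=2 -> substrate=7 bound=3 product=7
t=11: arr=1 -> substrate=7 bound=3 product=8

Answer: 8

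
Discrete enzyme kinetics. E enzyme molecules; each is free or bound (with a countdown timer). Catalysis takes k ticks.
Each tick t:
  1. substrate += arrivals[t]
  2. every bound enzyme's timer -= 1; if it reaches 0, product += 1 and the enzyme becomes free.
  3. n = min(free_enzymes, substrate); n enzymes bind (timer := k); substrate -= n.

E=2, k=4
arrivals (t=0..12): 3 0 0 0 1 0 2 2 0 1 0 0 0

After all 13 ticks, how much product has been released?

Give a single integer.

t=0: arr=3 -> substrate=1 bound=2 product=0
t=1: arr=0 -> substrate=1 bound=2 product=0
t=2: arr=0 -> substrate=1 bound=2 product=0
t=3: arr=0 -> substrate=1 bound=2 product=0
t=4: arr=1 -> substrate=0 bound=2 product=2
t=5: arr=0 -> substrate=0 bound=2 product=2
t=6: arr=2 -> substrate=2 bound=2 product=2
t=7: arr=2 -> substrate=4 bound=2 product=2
t=8: arr=0 -> substrate=2 bound=2 product=4
t=9: arr=1 -> substrate=3 bound=2 product=4
t=10: arr=0 -> substrate=3 bound=2 product=4
t=11: arr=0 -> substrate=3 bound=2 product=4
t=12: arr=0 -> substrate=1 bound=2 product=6

Answer: 6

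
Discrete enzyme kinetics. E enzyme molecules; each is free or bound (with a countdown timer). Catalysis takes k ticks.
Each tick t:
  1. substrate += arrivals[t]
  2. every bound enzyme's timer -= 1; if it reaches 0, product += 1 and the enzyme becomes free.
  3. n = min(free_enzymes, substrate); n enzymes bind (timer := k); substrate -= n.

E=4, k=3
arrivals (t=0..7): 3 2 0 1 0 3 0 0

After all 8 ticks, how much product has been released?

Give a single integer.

t=0: arr=3 -> substrate=0 bound=3 product=0
t=1: arr=2 -> substrate=1 bound=4 product=0
t=2: arr=0 -> substrate=1 bound=4 product=0
t=3: arr=1 -> substrate=0 bound=3 product=3
t=4: arr=0 -> substrate=0 bound=2 product=4
t=5: arr=3 -> substrate=1 bound=4 product=4
t=6: arr=0 -> substrate=0 bound=3 product=6
t=7: arr=0 -> substrate=0 bound=3 product=6

Answer: 6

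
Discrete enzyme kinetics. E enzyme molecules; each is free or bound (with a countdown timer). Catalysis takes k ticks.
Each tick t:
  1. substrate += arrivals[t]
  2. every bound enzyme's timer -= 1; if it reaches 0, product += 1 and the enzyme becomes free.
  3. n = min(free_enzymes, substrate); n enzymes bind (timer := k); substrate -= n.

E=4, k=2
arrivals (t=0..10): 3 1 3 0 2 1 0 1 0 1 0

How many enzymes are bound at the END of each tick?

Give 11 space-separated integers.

Answer: 3 4 4 3 2 3 1 1 1 1 1

Derivation:
t=0: arr=3 -> substrate=0 bound=3 product=0
t=1: arr=1 -> substrate=0 bound=4 product=0
t=2: arr=3 -> substrate=0 bound=4 product=3
t=3: arr=0 -> substrate=0 bound=3 product=4
t=4: arr=2 -> substrate=0 bound=2 product=7
t=5: arr=1 -> substrate=0 bound=3 product=7
t=6: arr=0 -> substrate=0 bound=1 product=9
t=7: arr=1 -> substrate=0 bound=1 product=10
t=8: arr=0 -> substrate=0 bound=1 product=10
t=9: arr=1 -> substrate=0 bound=1 product=11
t=10: arr=0 -> substrate=0 bound=1 product=11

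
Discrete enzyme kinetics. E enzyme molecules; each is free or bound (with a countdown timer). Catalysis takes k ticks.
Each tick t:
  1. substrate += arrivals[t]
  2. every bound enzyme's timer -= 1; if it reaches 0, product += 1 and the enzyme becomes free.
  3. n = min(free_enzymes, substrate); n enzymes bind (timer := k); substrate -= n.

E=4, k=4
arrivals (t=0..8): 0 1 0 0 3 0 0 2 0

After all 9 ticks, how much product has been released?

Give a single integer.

t=0: arr=0 -> substrate=0 bound=0 product=0
t=1: arr=1 -> substrate=0 bound=1 product=0
t=2: arr=0 -> substrate=0 bound=1 product=0
t=3: arr=0 -> substrate=0 bound=1 product=0
t=4: arr=3 -> substrate=0 bound=4 product=0
t=5: arr=0 -> substrate=0 bound=3 product=1
t=6: arr=0 -> substrate=0 bound=3 product=1
t=7: arr=2 -> substrate=1 bound=4 product=1
t=8: arr=0 -> substrate=0 bound=2 product=4

Answer: 4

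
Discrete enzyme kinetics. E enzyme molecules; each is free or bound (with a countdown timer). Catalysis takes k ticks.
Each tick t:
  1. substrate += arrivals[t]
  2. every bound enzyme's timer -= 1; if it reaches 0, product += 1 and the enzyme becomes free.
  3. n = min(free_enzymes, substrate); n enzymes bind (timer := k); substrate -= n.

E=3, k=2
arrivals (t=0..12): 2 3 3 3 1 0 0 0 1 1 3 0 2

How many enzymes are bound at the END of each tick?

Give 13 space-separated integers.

Answer: 2 3 3 3 3 3 3 3 2 2 3 3 3

Derivation:
t=0: arr=2 -> substrate=0 bound=2 product=0
t=1: arr=3 -> substrate=2 bound=3 product=0
t=2: arr=3 -> substrate=3 bound=3 product=2
t=3: arr=3 -> substrate=5 bound=3 product=3
t=4: arr=1 -> substrate=4 bound=3 product=5
t=5: arr=0 -> substrate=3 bound=3 product=6
t=6: arr=0 -> substrate=1 bound=3 product=8
t=7: arr=0 -> substrate=0 bound=3 product=9
t=8: arr=1 -> substrate=0 bound=2 product=11
t=9: arr=1 -> substrate=0 bound=2 product=12
t=10: arr=3 -> substrate=1 bound=3 product=13
t=11: arr=0 -> substrate=0 bound=3 product=14
t=12: arr=2 -> substrate=0 bound=3 product=16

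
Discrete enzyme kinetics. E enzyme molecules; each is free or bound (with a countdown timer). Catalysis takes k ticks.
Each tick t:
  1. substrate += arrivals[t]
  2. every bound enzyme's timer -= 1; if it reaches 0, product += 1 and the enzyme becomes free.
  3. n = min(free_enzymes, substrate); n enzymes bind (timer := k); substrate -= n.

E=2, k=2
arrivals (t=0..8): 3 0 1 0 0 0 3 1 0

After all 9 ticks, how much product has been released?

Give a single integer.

t=0: arr=3 -> substrate=1 bound=2 product=0
t=1: arr=0 -> substrate=1 bound=2 product=0
t=2: arr=1 -> substrate=0 bound=2 product=2
t=3: arr=0 -> substrate=0 bound=2 product=2
t=4: arr=0 -> substrate=0 bound=0 product=4
t=5: arr=0 -> substrate=0 bound=0 product=4
t=6: arr=3 -> substrate=1 bound=2 product=4
t=7: arr=1 -> substrate=2 bound=2 product=4
t=8: arr=0 -> substrate=0 bound=2 product=6

Answer: 6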